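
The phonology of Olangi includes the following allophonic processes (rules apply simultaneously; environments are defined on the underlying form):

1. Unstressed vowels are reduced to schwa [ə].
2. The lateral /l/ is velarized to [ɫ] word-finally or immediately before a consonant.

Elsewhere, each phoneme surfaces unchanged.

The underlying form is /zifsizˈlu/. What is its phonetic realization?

/z/ (word-initial): no rule targets it → [z].
Rule 1 applies to /i/ (between /z/ and /f/: in an unstressed syllable) → [ə].
/f/ (between /i/ and /s/): no rule targets it → [f].
/s/ stays [s].
/i/ meets the environment for rule 1 (in an unstressed syllable) → [ə].
/z/ (between /i/ and /l/) is unaffected → [z].
/l/ (between /z/ and /u/) is in the target of rule 2 but the environment (word-finally or immediately before a consonant) is not met → [l].
/u/ — word-final; rule 1 does not apply here → [u].

[zəfsəzˈlu]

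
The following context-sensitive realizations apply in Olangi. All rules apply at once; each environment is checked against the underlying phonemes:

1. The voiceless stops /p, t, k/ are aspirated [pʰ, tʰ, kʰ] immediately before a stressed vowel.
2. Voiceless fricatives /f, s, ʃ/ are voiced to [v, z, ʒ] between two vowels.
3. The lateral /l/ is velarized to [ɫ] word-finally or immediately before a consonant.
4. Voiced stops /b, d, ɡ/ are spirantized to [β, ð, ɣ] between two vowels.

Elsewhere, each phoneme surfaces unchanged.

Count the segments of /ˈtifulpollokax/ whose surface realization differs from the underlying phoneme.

4

Segments that undergo a rule: /t/ → [tʰ] (rule 1); /f/ → [v] (rule 2); /l/ → [ɫ] (rule 3); /l/ → [ɫ] (rule 3).
All other segments surface unchanged.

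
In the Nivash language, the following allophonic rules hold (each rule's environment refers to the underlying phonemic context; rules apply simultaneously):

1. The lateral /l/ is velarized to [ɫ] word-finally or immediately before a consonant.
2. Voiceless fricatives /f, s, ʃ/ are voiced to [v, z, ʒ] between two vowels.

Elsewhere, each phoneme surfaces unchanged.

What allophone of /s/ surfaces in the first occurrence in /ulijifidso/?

[s]

/s/ (between /d/ and /o/) is in the target of rule 2 but the environment (between two vowels) is not met → [s].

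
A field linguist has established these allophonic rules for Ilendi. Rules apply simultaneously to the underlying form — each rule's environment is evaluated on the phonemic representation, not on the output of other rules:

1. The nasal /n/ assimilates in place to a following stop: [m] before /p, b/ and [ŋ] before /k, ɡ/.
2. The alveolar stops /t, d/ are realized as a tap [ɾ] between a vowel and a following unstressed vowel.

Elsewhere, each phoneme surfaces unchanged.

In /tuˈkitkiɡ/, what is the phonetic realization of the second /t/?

[t]

/t/ (between /i/ and /k/) fails the environment for rule 2, so it stays [t].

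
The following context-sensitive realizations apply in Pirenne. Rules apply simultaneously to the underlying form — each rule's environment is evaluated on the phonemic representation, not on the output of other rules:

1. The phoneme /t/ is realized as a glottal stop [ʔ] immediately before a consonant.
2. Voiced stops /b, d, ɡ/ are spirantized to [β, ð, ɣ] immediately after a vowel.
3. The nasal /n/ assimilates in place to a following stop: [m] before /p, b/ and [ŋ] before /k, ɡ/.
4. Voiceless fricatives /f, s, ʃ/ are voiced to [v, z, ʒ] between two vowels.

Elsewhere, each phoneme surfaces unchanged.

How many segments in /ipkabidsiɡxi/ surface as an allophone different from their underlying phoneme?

Segments that undergo a rule: /b/ → [β] (rule 2); /d/ → [ð] (rule 2); /ɡ/ → [ɣ] (rule 2).
All other segments surface unchanged.

3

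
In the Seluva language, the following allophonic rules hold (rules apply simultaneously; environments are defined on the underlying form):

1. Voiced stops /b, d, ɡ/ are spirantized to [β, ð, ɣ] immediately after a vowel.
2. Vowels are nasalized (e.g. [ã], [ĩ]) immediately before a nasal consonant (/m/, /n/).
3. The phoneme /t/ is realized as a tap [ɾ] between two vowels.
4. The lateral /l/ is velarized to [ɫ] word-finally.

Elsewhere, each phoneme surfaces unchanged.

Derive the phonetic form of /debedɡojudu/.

/d/ — word-initial; rule 1 does not apply here → [d].
/e/ (between /d/ and /b/): rule 2 targets it, but not before a nasal consonant → unchanged [e].
/b/ (between /e/ and /e/): immediately after a vowel, so rule 1 applies → [β].
/e/ (between /b/ and /d/) fails the environment for rule 2, so it stays [e].
/d/ (between /e/ and /ɡ/) occurs immediately after a vowel → [ð] by rule 1.
/ɡ/ (between /d/ and /o/): rule 1 targets it, but not immediately after a vowel → unchanged [ɡ].
/o/ (between /ɡ/ and /j/) is in the target of rule 2 but the environment (before a nasal consonant) is not met → [o].
/u/ (between /j/ and /d/): rule 2 targets it, but not before a nasal consonant → unchanged [u].
/d/ (between /u/ and /u/) occurs immediately after a vowel → [ð] by rule 1.
/u/ (word-final): rule 2 targets it, but not before a nasal consonant → unchanged [u].

[deβeðɡojuðu]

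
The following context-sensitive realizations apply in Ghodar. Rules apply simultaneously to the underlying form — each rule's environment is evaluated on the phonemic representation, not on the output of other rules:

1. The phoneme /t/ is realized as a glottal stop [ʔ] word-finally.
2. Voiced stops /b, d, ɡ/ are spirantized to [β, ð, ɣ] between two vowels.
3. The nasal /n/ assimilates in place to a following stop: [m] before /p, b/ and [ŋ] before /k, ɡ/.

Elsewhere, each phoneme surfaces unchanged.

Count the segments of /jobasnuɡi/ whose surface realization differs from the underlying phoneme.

Segments that undergo a rule: /b/ → [β] (rule 2); /ɡ/ → [ɣ] (rule 2).
All other segments surface unchanged.

2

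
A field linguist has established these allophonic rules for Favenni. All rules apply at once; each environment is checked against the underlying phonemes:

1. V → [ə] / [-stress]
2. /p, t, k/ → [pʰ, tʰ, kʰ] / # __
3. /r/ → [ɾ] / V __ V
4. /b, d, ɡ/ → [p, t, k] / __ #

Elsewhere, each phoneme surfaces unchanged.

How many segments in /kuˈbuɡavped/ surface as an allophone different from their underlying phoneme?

Segments that undergo a rule: /k/ → [kʰ] (rule 2); /u/ → [ə] (rule 1); /a/ → [ə] (rule 1); /e/ → [ə] (rule 1); /d/ → [t] (rule 4).
All other segments surface unchanged.

5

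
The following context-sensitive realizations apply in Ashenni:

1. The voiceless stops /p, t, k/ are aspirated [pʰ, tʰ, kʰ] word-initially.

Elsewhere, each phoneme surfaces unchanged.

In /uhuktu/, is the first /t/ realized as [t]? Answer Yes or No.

/t/ (between /k/ and /u/) fails the environment for rule 1, so it stays [t].
The actual realization is [t], which matches [t].

Yes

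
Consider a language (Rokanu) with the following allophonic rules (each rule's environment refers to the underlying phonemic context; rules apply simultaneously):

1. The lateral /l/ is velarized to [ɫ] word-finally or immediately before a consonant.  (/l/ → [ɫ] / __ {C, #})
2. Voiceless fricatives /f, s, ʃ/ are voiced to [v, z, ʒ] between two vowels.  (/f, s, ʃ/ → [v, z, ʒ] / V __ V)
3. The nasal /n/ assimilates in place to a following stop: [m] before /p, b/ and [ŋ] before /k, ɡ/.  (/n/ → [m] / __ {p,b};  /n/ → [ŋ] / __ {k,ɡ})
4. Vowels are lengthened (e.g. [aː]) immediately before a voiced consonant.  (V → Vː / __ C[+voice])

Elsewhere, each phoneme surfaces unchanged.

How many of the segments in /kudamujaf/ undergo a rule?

Segments that undergo a rule: /u/ → [uː] (rule 4); /a/ → [aː] (rule 4); /u/ → [uː] (rule 4).
All other segments surface unchanged.

3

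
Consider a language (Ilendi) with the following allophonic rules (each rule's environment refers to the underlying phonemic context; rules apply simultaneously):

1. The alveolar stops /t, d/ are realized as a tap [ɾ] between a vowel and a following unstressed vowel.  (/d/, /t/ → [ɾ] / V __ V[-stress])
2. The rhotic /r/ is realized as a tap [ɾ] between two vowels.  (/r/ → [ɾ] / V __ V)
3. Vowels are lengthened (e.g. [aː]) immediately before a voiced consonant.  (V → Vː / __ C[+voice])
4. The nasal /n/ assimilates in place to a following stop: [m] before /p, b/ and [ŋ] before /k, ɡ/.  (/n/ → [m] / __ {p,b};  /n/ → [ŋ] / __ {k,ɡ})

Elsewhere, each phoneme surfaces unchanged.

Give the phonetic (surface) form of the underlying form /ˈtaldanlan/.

/t/ (word-initial) fails the environment for rule 1, so it stays [t].
Rule 3 applies to /a/ (between /t/ and /l/: before a voiced consonant) → [aː].
/d/ — between /l/ and /a/; rule 1 does not apply here → [d].
/a/ (between /d/ and /n/): before a voiced consonant, so rule 3 applies → [aː].
/n/ (between /a/ and /l/) is in the target of rule 4 but the environment (before a labial or velar stop) is not met → [n].
/a/ (between /l/ and /n/) occurs before a voiced consonant → [aː] by rule 3.
/n/ — word-final; rule 4 does not apply here → [n].

[ˈtaːldaːnlaːn]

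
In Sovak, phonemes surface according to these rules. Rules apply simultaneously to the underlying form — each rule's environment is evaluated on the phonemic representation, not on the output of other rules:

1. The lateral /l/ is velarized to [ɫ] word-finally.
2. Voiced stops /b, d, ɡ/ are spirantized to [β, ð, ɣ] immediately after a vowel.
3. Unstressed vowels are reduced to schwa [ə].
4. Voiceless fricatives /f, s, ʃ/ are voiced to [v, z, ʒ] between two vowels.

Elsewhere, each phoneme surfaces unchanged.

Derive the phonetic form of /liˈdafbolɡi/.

[ləˈðafbəlɡə]

/l/ — word-initial; rule 1 does not apply here → [l].
/i/ meets the environment for rule 3 (in an unstressed syllable) → [ə].
Rule 2 applies to /d/ (between /i/ and /a/: immediately after a vowel) → [ð].
/a/ — between /d/ and /f/; rule 3 does not apply here → [a].
/f/ (between /a/ and /b/): rule 4 targets it, but not between two vowels → unchanged [f].
/b/ — between /f/ and /o/; rule 2 does not apply here → [b].
/o/ (between /b/ and /l/): in an unstressed syllable, so rule 3 applies → [ə].
/l/ (between /o/ and /ɡ/) is in the target of rule 1 but the environment (word-finally) is not met → [l].
/ɡ/ (between /l/ and /i/) fails the environment for rule 2, so it stays [ɡ].
/i/ (word-final) occurs in an unstressed syllable → [ə] by rule 3.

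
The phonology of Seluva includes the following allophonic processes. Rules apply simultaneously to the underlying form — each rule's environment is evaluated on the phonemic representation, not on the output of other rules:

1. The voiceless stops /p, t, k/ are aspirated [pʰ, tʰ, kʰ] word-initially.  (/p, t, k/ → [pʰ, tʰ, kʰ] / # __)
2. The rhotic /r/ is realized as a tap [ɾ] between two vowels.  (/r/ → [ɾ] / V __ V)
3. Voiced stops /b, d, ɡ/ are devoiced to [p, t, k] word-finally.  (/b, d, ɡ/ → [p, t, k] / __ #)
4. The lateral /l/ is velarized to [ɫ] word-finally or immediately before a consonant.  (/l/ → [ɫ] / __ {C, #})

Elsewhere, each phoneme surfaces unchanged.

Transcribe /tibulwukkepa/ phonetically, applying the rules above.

/t/ — word-initial, word-initially — surfaces as [tʰ] (rule 1).
/b/ — between /i/ and /u/; rule 3 does not apply here → [b].
/l/ (between /u/ and /w/) occurs word-finally or immediately before a consonant → [ɫ] by rule 4.
/k/ (between /u/ and /k/) is in the target of rule 1 but the environment (word-initially) is not met → [k].
/k/ — between /k/ and /e/; rule 1 does not apply here → [k].
/p/ (between /e/ and /a/) fails the environment for rule 1, so it stays [p].

[tʰibuɫwukkepa]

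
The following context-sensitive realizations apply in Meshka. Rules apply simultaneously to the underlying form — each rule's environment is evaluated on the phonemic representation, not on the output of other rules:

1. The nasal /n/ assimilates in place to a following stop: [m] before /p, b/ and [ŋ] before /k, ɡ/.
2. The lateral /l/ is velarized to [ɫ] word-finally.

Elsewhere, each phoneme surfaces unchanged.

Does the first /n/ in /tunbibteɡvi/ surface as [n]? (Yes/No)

No

/n/ (between /u/ and /b/): before a labial or velar stop, so rule 1 applies → [m].
The actual realization is [m], not [n].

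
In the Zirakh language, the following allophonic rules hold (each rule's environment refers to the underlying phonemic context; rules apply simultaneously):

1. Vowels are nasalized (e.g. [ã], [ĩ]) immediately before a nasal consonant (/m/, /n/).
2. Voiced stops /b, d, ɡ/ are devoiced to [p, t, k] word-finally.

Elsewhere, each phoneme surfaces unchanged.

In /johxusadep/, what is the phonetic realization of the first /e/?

/e/ (between /d/ and /p/) fails the environment for rule 1, so it stays [e].

[e]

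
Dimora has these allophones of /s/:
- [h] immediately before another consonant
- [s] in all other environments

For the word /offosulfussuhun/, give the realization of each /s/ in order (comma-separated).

[s], [h], [s]

Occurrence 1 (position 5): no conditioning environment matches → elsewhere allophone [s].
Occurrence 2 (position 10): immediately before another consonant → [h].
Occurrence 3 (position 11): no conditioning environment matches → elsewhere allophone [s].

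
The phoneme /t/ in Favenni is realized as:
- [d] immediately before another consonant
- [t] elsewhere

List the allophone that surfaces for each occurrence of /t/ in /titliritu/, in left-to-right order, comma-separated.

Occurrence 1 (position 1): no conditioning environment matches → elsewhere allophone [t].
Occurrence 2 (position 3): immediately before another consonant → [d].
Occurrence 3 (position 8): no conditioning environment matches → elsewhere allophone [t].

[t], [d], [t]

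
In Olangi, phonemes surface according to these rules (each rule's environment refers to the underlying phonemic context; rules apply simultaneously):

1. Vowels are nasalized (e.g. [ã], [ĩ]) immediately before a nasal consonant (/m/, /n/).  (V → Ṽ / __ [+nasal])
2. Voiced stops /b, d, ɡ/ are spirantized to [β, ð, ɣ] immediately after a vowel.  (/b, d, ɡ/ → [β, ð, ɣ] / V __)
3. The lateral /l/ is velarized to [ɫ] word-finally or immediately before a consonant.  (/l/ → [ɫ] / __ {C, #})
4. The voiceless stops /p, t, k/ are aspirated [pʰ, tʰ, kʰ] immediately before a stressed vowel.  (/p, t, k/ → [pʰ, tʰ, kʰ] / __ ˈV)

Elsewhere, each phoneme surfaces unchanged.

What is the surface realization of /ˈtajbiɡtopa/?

Rule 4 applies to /t/ (word-initial: immediately before a stressed vowel) → [tʰ].
/a/ (between /t/ and /j/): rule 1 targets it, but not before a nasal consonant → unchanged [a].
/j/ — not in any rule's target class → [j].
/b/ (between /j/ and /i/) is in the target of rule 2 but the environment (immediately after a vowel) is not met → [b].
/i/ (between /b/ and /ɡ/): rule 1 targets it, but not before a nasal consonant → unchanged [i].
/ɡ/ — between /i/ and /t/, immediately after a vowel — surfaces as [ɣ] (rule 2).
/t/ (between /ɡ/ and /o/) is in the target of rule 4 but the environment (immediately before a stressed vowel) is not met → [t].
/o/ (between /t/ and /p/) is in the target of rule 1 but the environment (before a nasal consonant) is not met → [o].
/p/ (between /o/ and /a/) is in the target of rule 4 but the environment (immediately before a stressed vowel) is not met → [p].
/a/ — word-final; rule 1 does not apply here → [a].

[ˈtʰajbiɣtopa]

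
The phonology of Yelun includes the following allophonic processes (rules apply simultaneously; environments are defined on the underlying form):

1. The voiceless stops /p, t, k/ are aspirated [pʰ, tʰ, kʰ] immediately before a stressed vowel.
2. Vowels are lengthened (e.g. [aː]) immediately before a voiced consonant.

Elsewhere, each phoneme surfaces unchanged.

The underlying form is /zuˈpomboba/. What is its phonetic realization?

/u/ (between /z/ and /p/): rule 2 targets it, but not before a voiced consonant → unchanged [u].
/p/ — between /u/ and /o/, immediately before a stressed vowel — surfaces as [pʰ] (rule 1).
/o/ (between /p/ and /m/): before a voiced consonant, so rule 2 applies → [oː].
Rule 2 applies to /o/ (between /b/ and /b/: before a voiced consonant) → [oː].
/a/ (word-final): rule 2 targets it, but not before a voiced consonant → unchanged [a].

[zuˈpʰoːmboːba]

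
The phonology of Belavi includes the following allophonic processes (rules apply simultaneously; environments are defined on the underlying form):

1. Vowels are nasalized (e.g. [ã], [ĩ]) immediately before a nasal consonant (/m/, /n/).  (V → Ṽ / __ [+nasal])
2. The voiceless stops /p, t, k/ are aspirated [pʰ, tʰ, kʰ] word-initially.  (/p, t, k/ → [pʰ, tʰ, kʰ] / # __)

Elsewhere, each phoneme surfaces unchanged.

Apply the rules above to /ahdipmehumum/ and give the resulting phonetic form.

[ahdipmehũmũm]

/a/ (word-initial) is in the target of rule 1 but the environment (before a nasal consonant) is not met → [a].
/h/ stays [h].
/d/ stays [d].
/i/ (between /d/ and /p/): rule 1 targets it, but not before a nasal consonant → unchanged [i].
/p/ (between /i/ and /m/) is in the target of rule 2 but the environment (word-initially) is not met → [p].
/m/ stays [m].
/e/ (between /m/ and /h/) fails the environment for rule 1, so it stays [e].
/h/ — not in any rule's target class → [h].
Rule 1 applies to /u/ (between /h/ and /m/: before a nasal consonant) → [ũ].
/m/ — not in any rule's target class → [m].
Rule 1 applies to /u/ (between /m/ and /m/: before a nasal consonant) → [ũ].
/m/ — not in any rule's target class → [m].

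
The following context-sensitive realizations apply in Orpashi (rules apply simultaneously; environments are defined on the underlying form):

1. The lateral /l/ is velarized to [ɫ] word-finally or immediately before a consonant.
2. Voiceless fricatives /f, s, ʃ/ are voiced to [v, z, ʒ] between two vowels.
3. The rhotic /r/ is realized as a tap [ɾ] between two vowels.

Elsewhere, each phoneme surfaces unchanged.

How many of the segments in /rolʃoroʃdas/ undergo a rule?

2

Segments that undergo a rule: /l/ → [ɫ] (rule 1); /r/ → [ɾ] (rule 3).
All other segments surface unchanged.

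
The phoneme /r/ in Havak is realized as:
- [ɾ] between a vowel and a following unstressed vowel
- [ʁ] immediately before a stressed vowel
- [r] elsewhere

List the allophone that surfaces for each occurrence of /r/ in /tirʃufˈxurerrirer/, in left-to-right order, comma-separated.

[r], [ɾ], [r], [r], [ɾ], [r]

Occurrence 1 (position 3): no conditioning environment matches → elsewhere allophone [r].
Occurrence 2 (position 9): between a vowel and a following unstressed vowel → [ɾ].
Occurrence 3 (position 11): no conditioning environment matches → elsewhere allophone [r].
Occurrence 4 (position 12): no conditioning environment matches → elsewhere allophone [r].
Occurrence 5 (position 14): between a vowel and a following unstressed vowel → [ɾ].
Occurrence 6 (position 16): no conditioning environment matches → elsewhere allophone [r].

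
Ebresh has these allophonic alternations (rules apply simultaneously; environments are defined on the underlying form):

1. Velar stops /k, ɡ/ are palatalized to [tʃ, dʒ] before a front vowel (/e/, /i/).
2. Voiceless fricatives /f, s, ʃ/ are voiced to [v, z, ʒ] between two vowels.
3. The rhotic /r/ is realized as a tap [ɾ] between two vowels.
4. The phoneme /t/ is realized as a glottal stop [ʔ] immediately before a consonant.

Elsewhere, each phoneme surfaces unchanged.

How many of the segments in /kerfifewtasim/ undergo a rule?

3

Segments that undergo a rule: /k/ → [tʃ] (rule 1); /f/ → [v] (rule 2); /s/ → [z] (rule 2).
All other segments surface unchanged.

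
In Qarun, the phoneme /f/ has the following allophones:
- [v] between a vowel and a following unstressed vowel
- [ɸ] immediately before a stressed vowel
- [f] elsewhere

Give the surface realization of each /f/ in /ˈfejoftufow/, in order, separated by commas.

[ɸ], [f], [v]

Occurrence 1 (position 1): immediately before a stressed vowel → [ɸ].
Occurrence 2 (position 5): no conditioning environment matches → elsewhere allophone [f].
Occurrence 3 (position 8): between a vowel and a following unstressed vowel → [v].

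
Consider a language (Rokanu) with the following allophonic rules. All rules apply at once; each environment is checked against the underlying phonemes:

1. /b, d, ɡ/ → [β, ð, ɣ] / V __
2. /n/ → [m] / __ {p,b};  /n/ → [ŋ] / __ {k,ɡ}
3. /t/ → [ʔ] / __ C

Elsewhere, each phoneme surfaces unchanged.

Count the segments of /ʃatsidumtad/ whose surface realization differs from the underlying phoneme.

Segments that undergo a rule: /t/ → [ʔ] (rule 3); /d/ → [ð] (rule 1); /d/ → [ð] (rule 1).
All other segments surface unchanged.

3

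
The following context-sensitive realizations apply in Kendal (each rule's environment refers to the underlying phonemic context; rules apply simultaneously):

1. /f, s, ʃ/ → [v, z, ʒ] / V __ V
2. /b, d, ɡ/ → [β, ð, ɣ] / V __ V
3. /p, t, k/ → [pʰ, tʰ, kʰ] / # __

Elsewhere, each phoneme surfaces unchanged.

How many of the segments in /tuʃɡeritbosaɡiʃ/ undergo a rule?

Segments that undergo a rule: /t/ → [tʰ] (rule 3); /s/ → [z] (rule 1); /ɡ/ → [ɣ] (rule 2).
All other segments surface unchanged.

3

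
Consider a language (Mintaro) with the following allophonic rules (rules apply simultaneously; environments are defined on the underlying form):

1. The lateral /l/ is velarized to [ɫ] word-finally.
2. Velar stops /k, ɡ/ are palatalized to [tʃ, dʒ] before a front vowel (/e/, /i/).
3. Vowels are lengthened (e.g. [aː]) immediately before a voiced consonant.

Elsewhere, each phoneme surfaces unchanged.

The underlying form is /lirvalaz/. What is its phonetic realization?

[liːrvaːlaːz]

/l/ (word-initial): rule 1 targets it, but not word-finally → unchanged [l].
/i/ (between /l/ and /r/) occurs before a voiced consonant → [iː] by rule 3.
/r/ (between /i/ and /v/): no rule targets it → [r].
/v/ (between /r/ and /a/) is unaffected → [v].
/a/ meets the environment for rule 3 (before a voiced consonant) → [aː].
/l/ (between /a/ and /a/) fails the environment for rule 1, so it stays [l].
/a/ (between /l/ and /z/) occurs before a voiced consonant → [aː] by rule 3.
/z/ — not in any rule's target class → [z].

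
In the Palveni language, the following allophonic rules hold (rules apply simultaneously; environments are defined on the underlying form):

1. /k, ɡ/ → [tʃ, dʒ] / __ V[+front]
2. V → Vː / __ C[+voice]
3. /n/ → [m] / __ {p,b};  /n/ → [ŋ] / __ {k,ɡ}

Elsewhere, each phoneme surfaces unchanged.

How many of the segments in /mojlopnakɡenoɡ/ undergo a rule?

4

Segments that undergo a rule: /o/ → [oː] (rule 2); /ɡ/ → [dʒ] (rule 1); /e/ → [eː] (rule 2); /o/ → [oː] (rule 2).
All other segments surface unchanged.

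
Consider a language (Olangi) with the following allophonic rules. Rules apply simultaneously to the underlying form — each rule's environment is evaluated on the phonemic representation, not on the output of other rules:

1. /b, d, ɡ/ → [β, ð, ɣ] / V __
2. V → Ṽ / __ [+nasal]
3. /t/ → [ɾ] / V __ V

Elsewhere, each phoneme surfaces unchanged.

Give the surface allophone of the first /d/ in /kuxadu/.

[ð]

Rule 1 applies to /d/ (between /a/ and /u/: immediately after a vowel) → [ð].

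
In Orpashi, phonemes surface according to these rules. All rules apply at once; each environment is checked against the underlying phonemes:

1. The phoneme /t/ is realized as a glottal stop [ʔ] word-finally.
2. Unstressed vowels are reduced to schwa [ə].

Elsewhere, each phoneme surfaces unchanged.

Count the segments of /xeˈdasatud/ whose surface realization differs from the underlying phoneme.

Segments that undergo a rule: /e/ → [ə] (rule 2); /a/ → [ə] (rule 2); /u/ → [ə] (rule 2).
All other segments surface unchanged.

3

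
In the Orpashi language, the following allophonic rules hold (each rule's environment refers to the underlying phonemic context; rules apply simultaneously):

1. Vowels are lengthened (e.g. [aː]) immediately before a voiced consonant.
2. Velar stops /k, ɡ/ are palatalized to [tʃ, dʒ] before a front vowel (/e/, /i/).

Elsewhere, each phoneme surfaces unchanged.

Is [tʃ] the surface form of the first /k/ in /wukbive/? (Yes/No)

No

/k/ (between /u/ and /b/): rule 2 targets it, but not before a front vowel → unchanged [k].
The actual realization is [k], not [tʃ].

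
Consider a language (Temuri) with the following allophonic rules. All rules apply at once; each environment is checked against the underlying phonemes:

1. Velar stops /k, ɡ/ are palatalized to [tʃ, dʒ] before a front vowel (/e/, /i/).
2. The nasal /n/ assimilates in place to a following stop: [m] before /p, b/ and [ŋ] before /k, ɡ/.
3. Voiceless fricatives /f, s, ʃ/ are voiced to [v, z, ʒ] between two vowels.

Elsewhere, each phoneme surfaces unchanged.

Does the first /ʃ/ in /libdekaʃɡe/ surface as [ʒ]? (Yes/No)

/ʃ/ (between /a/ and /ɡ/) fails the environment for rule 3, so it stays [ʃ].
The actual realization is [ʃ], not [ʒ].

No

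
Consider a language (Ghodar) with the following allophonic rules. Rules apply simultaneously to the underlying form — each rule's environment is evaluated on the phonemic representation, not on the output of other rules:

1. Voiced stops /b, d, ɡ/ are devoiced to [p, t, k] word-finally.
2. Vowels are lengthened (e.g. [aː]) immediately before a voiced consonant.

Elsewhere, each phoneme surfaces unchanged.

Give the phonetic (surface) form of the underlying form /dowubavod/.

/d/ (word-initial) is in the target of rule 1 but the environment (word-finally) is not met → [d].
/o/ meets the environment for rule 2 (before a voiced consonant) → [oː].
/w/ — not in any rule's target class → [w].
/u/ (between /w/ and /b/): before a voiced consonant, so rule 2 applies → [uː].
/b/ (between /u/ and /a/): rule 1 targets it, but not word-finally → unchanged [b].
/a/ — between /b/ and /v/, before a voiced consonant — surfaces as [aː] (rule 2).
/v/ stays [v].
/o/ — between /v/ and /d/, before a voiced consonant — surfaces as [oː] (rule 2).
/d/ (word-final) occurs word-finally → [t] by rule 1.

[doːwuːbaːvoːt]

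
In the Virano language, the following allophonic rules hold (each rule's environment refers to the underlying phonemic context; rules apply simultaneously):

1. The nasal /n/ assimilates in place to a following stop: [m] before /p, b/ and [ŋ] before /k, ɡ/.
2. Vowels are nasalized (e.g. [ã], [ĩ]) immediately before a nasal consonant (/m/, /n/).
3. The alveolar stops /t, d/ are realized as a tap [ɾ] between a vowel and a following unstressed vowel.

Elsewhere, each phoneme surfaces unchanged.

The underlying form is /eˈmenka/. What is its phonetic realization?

/e/ (word-initial): before a nasal consonant, so rule 2 applies → [ẽ].
/e/ (between /m/ and /n/): before a nasal consonant, so rule 2 applies → [ẽ].
/n/ — between /e/ and /k/, before a labial or velar stop — surfaces as [ŋ] (rule 1).
/a/ — word-final; rule 2 does not apply here → [a].

[ẽˈmẽŋka]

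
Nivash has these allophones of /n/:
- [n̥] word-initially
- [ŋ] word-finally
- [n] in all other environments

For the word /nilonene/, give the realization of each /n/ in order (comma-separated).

Occurrence 1 (position 1): word-initially → [n̥].
Occurrence 2 (position 5): no conditioning environment matches → elsewhere allophone [n].
Occurrence 3 (position 7): no conditioning environment matches → elsewhere allophone [n].

[n̥], [n], [n]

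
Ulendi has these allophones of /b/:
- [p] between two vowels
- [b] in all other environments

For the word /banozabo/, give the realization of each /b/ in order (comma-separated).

[b], [p]

Occurrence 1 (position 1): no conditioning environment matches → elsewhere allophone [b].
Occurrence 2 (position 7): between two vowels → [p].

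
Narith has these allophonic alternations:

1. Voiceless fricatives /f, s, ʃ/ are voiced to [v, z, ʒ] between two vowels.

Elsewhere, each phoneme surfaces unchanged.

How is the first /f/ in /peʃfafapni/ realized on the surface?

/f/ — between /ʃ/ and /a/; rule 1 does not apply here → [f].

[f]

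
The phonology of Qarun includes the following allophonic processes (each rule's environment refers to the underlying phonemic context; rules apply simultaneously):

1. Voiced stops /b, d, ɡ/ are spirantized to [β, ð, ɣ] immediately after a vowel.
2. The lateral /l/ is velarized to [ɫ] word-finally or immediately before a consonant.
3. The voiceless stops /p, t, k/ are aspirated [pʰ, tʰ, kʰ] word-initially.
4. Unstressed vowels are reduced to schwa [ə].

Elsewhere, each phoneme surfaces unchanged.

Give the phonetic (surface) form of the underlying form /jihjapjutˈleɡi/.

[jəhjəpjətˈleɣə]

/j/ stays [j].
/i/ (between /j/ and /h/): in an unstressed syllable, so rule 4 applies → [ə].
/h/ stays [h].
/j/ (between /h/ and /a/): no rule targets it → [j].
/a/ — between /j/ and /p/, in an unstressed syllable — surfaces as [ə] (rule 4).
/p/ (between /a/ and /j/): rule 3 targets it, but not word-initially → unchanged [p].
/j/ (between /p/ and /u/): no rule targets it → [j].
/u/ (between /j/ and /t/): in an unstressed syllable, so rule 4 applies → [ə].
/t/ (between /u/ and /l/) is in the target of rule 3 but the environment (word-initially) is not met → [t].
/l/ (between /t/ and /e/) is in the target of rule 2 but the environment (word-finally or immediately before a consonant) is not met → [l].
/e/ (between /l/ and /ɡ/) is in the target of rule 4 but the environment (in an unstressed syllable) is not met → [e].
/ɡ/ — between /e/ and /i/, immediately after a vowel — surfaces as [ɣ] (rule 1).
/i/ meets the environment for rule 4 (in an unstressed syllable) → [ə].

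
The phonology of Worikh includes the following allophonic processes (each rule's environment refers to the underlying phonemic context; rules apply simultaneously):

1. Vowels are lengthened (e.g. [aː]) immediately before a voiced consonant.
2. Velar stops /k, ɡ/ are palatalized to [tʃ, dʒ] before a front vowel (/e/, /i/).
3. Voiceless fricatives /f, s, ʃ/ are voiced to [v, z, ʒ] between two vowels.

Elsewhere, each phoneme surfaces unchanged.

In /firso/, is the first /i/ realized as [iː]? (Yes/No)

/i/ (between /f/ and /r/) occurs before a voiced consonant → [iː] by rule 1.
The actual realization is [iː], which matches [iː].

Yes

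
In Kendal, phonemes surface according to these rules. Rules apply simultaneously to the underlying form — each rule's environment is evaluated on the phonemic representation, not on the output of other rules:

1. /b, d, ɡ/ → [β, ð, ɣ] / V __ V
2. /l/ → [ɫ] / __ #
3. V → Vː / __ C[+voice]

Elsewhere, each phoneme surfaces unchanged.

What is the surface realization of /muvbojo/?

[muːvboːjo]

/m/ — not in any rule's target class → [m].
/u/ (between /m/ and /v/) occurs before a voiced consonant → [uː] by rule 3.
/v/ (between /u/ and /b/): no rule targets it → [v].
/b/ (between /v/ and /o/) fails the environment for rule 1, so it stays [b].
/o/ — between /b/ and /j/, before a voiced consonant — surfaces as [oː] (rule 3).
/j/ stays [j].
/o/ (word-final): rule 3 targets it, but not before a voiced consonant → unchanged [o].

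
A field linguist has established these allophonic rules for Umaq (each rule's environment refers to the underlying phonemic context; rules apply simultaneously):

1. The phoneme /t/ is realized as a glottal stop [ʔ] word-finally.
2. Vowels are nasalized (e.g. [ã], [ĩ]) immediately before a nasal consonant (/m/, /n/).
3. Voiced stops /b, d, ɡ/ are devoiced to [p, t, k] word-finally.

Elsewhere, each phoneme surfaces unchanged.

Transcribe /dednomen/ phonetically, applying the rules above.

[dednõmẽn]

/d/ — word-initial; rule 3 does not apply here → [d].
/e/ (between /d/ and /d/) fails the environment for rule 2, so it stays [e].
/d/ (between /e/ and /n/) is in the target of rule 3 but the environment (word-finally) is not met → [d].
/n/ — not in any rule's target class → [n].
/o/ meets the environment for rule 2 (before a nasal consonant) → [õ].
/m/ — not in any rule's target class → [m].
/e/ (between /m/ and /n/) occurs before a nasal consonant → [ẽ] by rule 2.
/n/ stays [n].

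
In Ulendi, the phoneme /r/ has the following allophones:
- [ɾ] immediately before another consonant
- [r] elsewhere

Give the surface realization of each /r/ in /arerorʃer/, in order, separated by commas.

[r], [r], [ɾ], [r]

Occurrence 1 (position 2): no conditioning environment matches → elsewhere allophone [r].
Occurrence 2 (position 4): no conditioning environment matches → elsewhere allophone [r].
Occurrence 3 (position 6): immediately before another consonant → [ɾ].
Occurrence 4 (position 9): no conditioning environment matches → elsewhere allophone [r].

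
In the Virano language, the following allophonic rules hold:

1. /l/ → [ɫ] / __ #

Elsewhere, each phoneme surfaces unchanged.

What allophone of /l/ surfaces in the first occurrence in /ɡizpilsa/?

/l/ (between /i/ and /s/) fails the environment for rule 1, so it stays [l].

[l]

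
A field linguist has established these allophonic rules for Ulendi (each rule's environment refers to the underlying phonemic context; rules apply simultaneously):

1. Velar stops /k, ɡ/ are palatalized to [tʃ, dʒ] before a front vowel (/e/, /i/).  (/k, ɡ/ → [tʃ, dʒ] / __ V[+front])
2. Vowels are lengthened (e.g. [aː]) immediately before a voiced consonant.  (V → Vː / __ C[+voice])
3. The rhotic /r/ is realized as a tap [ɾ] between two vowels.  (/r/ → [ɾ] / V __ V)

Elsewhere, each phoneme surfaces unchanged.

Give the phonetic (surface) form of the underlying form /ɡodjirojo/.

/ɡ/ — word-initial; rule 1 does not apply here → [ɡ].
Rule 2 applies to /o/ (between /ɡ/ and /d/: before a voiced consonant) → [oː].
/i/ meets the environment for rule 2 (before a voiced consonant) → [iː].
/r/ (between /i/ and /o/) occurs between two vowels → [ɾ] by rule 3.
/o/ (between /r/ and /j/) occurs before a voiced consonant → [oː] by rule 2.
/o/ (word-final): rule 2 targets it, but not before a voiced consonant → unchanged [o].

[ɡoːdjiːɾoːjo]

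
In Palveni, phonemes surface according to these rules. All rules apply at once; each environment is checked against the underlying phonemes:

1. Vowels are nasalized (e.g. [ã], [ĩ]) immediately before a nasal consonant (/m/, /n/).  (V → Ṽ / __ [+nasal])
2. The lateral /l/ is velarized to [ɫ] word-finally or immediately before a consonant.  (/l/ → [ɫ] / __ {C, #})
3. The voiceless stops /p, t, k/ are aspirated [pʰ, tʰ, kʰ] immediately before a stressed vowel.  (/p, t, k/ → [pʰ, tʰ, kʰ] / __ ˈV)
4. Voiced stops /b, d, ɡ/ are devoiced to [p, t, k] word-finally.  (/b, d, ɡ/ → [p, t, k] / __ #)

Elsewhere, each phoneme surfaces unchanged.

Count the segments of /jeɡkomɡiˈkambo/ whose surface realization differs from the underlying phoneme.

3

Segments that undergo a rule: /o/ → [õ] (rule 1); /k/ → [kʰ] (rule 3); /a/ → [ã] (rule 1).
All other segments surface unchanged.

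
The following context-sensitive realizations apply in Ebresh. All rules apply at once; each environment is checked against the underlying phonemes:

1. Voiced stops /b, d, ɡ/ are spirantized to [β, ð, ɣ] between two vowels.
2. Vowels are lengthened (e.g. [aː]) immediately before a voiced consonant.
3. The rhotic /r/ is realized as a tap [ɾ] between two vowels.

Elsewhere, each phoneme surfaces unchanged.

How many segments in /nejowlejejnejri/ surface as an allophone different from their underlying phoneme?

Segments that undergo a rule: /e/ → [eː] (rule 2); /o/ → [oː] (rule 2); /e/ → [eː] (rule 2); /e/ → [eː] (rule 2); /e/ → [eː] (rule 2).
All other segments surface unchanged.

5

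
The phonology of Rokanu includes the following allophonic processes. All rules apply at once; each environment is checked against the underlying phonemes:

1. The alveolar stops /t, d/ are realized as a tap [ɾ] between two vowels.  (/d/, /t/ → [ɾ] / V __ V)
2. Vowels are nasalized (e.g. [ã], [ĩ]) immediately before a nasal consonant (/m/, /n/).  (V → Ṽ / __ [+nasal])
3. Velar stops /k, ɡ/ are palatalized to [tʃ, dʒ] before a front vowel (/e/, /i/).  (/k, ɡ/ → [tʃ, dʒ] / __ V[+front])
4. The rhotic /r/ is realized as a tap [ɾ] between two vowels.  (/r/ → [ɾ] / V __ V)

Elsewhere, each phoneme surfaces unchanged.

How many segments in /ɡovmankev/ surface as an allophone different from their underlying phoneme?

2

Segments that undergo a rule: /a/ → [ã] (rule 2); /k/ → [tʃ] (rule 3).
All other segments surface unchanged.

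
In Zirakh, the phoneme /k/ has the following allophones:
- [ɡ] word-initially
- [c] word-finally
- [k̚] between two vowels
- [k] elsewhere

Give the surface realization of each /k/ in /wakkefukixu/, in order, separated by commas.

[k], [k], [k̚]

Occurrence 1 (position 3): no conditioning environment matches → elsewhere allophone [k].
Occurrence 2 (position 4): no conditioning environment matches → elsewhere allophone [k].
Occurrence 3 (position 8): between two vowels → [k̚].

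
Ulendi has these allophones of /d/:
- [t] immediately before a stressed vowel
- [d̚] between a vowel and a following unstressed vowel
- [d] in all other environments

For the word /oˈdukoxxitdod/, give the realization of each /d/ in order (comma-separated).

Occurrence 1 (position 2): immediately before a stressed vowel → [t].
Occurrence 2 (position 10): no conditioning environment matches → elsewhere allophone [d].
Occurrence 3 (position 12): no conditioning environment matches → elsewhere allophone [d].

[t], [d], [d]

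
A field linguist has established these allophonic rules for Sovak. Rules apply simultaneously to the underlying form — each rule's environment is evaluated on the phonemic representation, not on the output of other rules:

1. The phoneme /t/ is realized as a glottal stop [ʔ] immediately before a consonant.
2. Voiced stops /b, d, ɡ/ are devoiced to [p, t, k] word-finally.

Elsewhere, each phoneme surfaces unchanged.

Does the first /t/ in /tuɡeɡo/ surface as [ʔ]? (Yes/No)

No

/t/ (word-initial): rule 1 targets it, but not immediately before a consonant → unchanged [t].
The actual realization is [t], not [ʔ].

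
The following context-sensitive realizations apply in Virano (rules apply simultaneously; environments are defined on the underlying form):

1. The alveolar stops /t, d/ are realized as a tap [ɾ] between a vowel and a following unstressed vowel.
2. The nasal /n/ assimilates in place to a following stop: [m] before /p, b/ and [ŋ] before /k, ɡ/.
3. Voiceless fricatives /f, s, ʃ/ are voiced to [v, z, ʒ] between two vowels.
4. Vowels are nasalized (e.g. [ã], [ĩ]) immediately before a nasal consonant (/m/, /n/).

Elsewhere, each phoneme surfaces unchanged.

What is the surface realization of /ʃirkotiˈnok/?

[ʃirkoɾĩˈnok]

/ʃ/ (word-initial) fails the environment for rule 3, so it stays [ʃ].
/i/ (between /ʃ/ and /r/) fails the environment for rule 4, so it stays [i].
/r/ (between /i/ and /k/) is unaffected → [r].
/k/ (between /r/ and /o/): no rule targets it → [k].
/o/ (between /k/ and /t/) fails the environment for rule 4, so it stays [o].
/t/ meets the environment for rule 1 (between a vowel and a following unstressed vowel) → [ɾ].
Rule 4 applies to /i/ (between /t/ and /n/: before a nasal consonant) → [ĩ].
/n/ (between /i/ and /o/) is in the target of rule 2 but the environment (before a labial or velar stop) is not met → [n].
/o/ (between /n/ and /k/) fails the environment for rule 4, so it stays [o].
/k/ (word-final): no rule targets it → [k].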